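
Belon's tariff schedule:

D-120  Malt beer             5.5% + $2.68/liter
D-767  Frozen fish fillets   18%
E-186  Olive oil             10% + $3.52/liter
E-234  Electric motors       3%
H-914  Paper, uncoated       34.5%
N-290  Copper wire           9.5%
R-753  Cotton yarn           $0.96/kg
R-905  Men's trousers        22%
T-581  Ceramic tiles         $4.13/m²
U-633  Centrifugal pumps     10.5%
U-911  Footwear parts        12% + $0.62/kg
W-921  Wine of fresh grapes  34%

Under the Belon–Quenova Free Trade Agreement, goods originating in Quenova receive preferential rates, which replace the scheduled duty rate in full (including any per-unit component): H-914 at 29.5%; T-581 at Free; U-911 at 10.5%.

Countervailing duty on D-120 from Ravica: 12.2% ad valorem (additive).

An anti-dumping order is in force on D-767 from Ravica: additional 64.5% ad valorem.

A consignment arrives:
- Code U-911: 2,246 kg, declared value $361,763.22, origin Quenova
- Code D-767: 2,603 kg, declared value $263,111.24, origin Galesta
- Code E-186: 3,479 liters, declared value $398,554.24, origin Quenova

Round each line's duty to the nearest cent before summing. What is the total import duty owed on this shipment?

Line 1 (U-911, Quenova, 2,246 kg, $361,763.22):
Base rate for U-911 is 12% + $0.62/kg.
Origin Quenova qualifies under the Belon–Quenova agreement and U-911 is covered: preferential rate 10.5% applies instead.
Duty = $361,763.22 × 10.5% = $37,985.14.
Line 2 (D-767, Galesta, 2,603 kg, $263,111.24):
Base rate for D-767 is 18%.
The additional-duty order on D-767 targets Ravica, not Galesta; it does not apply.
Duty = $263,111.24 × 18% = $47,360.02.
Line 3 (E-186, Quenova, 3,479 liters, $398,554.24):
Base rate for E-186 is 10% + $3.52/liter.
Origin Quenova is the FTA partner but E-186 is not on the preference list; base rate stands.
Duty = $398,554.24 × 10% + 3,479 × $3.52 = $52,101.50.
Total = $37,985.14 + $47,360.02 + $52,101.50 = $137,446.66.

$137,446.66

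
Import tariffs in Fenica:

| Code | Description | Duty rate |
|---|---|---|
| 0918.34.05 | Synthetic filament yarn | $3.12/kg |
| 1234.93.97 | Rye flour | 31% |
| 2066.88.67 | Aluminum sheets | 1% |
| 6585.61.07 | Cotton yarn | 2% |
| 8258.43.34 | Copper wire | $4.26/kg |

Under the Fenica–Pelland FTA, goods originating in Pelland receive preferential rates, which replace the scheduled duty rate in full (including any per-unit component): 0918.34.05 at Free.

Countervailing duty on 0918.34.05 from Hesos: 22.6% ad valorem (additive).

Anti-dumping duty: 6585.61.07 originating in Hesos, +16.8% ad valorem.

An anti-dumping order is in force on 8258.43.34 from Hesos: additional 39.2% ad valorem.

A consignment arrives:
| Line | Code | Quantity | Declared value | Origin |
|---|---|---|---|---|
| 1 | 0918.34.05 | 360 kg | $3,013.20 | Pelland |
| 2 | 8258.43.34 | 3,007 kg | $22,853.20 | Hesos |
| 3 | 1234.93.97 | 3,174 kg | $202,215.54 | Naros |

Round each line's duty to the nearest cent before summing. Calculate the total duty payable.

$84,455.09

Line 1 (0918.34.05, Pelland, 360 kg, $3,013.20):
Base rate for 0918.34.05 is $3.12/kg.
Origin Pelland qualifies under the Fenica–Pelland agreement and 0918.34.05 is covered: preferential rate Free applies instead.
The additional-duty order on 0918.34.05 targets Hesos, not Pelland; it does not apply.
Duty = $3,013.20 × 0% = $0.00.
Line 2 (8258.43.34, Hesos, 3,007 kg, $22,853.20):
Base rate for 8258.43.34 is $4.26/kg.
Additional duty on 8258.43.34 from Hesos: +39.2% ad valorem. Applied ad valorem rate = 39.2%.
Duty = $22,853.20 × 39.2% + 3,007 × $4.26 = $21,768.27.
Line 3 (1234.93.97, Naros, 3,174 kg, $202,215.54):
Base rate for 1234.93.97 is 31%.
Duty = $202,215.54 × 31% = $62,686.82.
Total = $0.00 + $21,768.27 + $62,686.82 = $84,455.09.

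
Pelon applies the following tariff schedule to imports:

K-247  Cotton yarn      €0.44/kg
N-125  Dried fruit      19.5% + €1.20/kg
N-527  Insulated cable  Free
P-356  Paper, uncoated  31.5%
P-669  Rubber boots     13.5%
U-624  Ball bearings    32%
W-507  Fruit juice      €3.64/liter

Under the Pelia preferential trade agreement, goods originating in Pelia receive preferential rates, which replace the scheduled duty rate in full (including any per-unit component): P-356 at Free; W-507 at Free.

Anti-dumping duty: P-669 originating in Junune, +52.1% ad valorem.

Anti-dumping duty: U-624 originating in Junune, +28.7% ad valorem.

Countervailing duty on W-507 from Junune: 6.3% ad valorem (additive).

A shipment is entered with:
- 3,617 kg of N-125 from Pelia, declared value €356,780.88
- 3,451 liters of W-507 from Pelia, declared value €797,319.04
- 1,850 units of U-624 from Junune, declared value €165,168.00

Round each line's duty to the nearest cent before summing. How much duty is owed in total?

Line 1 (N-125, Pelia, 3,617 kg, €356,780.88):
Base rate for N-125 is 19.5% + €1.20/kg.
Origin Pelia is the FTA partner but N-125 is not on the preference list; base rate stands.
Duty = €356,780.88 × 19.5% + 3,617 × €1.20 = €73,912.67.
Line 2 (W-507, Pelia, 3,451 liters, €797,319.04):
Base rate for W-507 is €3.64/liter.
Origin Pelia qualifies under the Pelon–Pelia agreement and W-507 is covered: preferential rate Free applies instead.
The additional-duty order on W-507 targets Junune, not Pelia; it does not apply.
Duty = €797,319.04 × 0% = €0.00.
Line 3 (U-624, Junune, 1,850 units, €165,168.00):
Base rate for U-624 is 32%.
Additional duty on U-624 from Junune: +28.7%. Applied ad valorem rate: 32% + 28.7% = 60.7%.
Duty = €165,168.00 × 60.7% = €100,256.98.
Total = €73,912.67 + €0.00 + €100,256.98 = €174,169.65.

€174,169.65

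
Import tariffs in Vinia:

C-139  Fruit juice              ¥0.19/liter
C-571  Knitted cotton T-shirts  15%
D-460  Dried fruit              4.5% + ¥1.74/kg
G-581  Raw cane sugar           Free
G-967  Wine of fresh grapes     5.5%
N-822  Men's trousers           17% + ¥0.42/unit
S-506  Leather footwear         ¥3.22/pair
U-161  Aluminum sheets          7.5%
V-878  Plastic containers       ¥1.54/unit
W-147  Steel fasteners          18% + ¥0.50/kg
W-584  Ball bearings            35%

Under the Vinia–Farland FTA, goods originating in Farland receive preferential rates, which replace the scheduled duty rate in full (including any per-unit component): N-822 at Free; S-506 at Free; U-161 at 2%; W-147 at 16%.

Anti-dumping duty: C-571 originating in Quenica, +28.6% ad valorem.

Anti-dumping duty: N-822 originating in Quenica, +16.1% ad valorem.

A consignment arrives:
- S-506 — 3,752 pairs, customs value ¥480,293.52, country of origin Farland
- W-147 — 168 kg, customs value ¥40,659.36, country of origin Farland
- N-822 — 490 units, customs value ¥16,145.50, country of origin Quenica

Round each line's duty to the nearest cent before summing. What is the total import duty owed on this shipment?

Line 1 (S-506, Farland, 3,752 pairs, ¥480,293.52):
Base rate for S-506 is ¥3.22/pair.
Origin Farland qualifies under the Vinia–Farland agreement and S-506 is covered: preferential rate Free applies instead.
Duty = ¥480,293.52 × 0% = ¥0.00.
Line 2 (W-147, Farland, 168 kg, ¥40,659.36):
Base rate for W-147 is 18% + ¥0.50/kg.
Origin Farland qualifies under the Vinia–Farland agreement and W-147 is covered: preferential rate 16% applies instead.
Duty = ¥40,659.36 × 16% = ¥6,505.50.
Line 3 (N-822, Quenica, 490 units, ¥16,145.50):
Base rate for N-822 is 17% + ¥0.42/unit.
N-822 has an FTA preferential rate, but origin Quenica is not Farland; base rate stands.
Additional duty on N-822 from Quenica: +16.1%. Applied ad valorem rate: 17% + 16.1% = 33.1%.
Duty = ¥16,145.50 × 33.1% + 490 × ¥0.42 = ¥5,549.96.
Total = ¥0.00 + ¥6,505.50 + ¥5,549.96 = ¥12,055.46.

¥12,055.46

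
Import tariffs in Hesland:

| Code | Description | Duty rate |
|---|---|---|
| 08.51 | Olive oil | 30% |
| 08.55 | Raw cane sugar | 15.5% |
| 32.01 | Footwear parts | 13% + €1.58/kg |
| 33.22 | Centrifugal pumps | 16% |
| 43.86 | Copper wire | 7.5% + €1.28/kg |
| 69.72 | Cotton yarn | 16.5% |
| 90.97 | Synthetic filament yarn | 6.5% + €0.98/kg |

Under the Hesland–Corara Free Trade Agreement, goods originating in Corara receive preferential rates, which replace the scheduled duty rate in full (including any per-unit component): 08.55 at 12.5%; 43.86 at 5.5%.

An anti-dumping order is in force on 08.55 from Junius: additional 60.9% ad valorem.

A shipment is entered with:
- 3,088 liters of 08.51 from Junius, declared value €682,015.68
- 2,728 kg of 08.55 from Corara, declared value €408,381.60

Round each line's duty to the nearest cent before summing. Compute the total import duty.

€255,652.40

Line 1 (08.51, Junius, 3,088 liters, €682,015.68):
Base rate for 08.51 is 30%.
Duty = €682,015.68 × 30% = €204,604.70.
Line 2 (08.55, Corara, 2,728 kg, €408,381.60):
Base rate for 08.55 is 15.5%.
Origin Corara qualifies under the Hesland–Corara agreement and 08.55 is covered: preferential rate 12.5% applies instead.
The additional-duty order on 08.55 targets Junius, not Corara; it does not apply.
Duty = €408,381.60 × 12.5% = €51,047.70.
Total = €204,604.70 + €51,047.70 = €255,652.40.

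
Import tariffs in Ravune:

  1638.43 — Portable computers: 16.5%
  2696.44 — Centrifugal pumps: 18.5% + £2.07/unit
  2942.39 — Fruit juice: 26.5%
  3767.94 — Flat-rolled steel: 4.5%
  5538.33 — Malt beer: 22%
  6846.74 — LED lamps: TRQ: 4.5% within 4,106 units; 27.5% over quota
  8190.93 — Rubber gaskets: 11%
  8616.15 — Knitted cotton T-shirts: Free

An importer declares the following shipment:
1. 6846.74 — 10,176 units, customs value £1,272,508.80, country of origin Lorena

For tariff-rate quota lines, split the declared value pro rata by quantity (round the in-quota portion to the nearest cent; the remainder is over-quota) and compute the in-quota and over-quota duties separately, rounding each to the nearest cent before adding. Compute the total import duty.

£231,845.20

Line 1 (6846.74, Lorena, 10,176 units, £1,272,508.80):
Code 6846.74 is under a tariff-rate quota (threshold 4,106 units). In-quota: 4,106 units at 4.5%; over-quota: 6,070 units at 27.5%.
Pro-rata value split: in-quota = £1,272,508.80 × 4,106/10,176 = £513,455.30; over-quota = £1,272,508.80 − £513,455.30 = £759,053.50.
In-quota duty = £513,455.30 × 4.5% = £23,105.49. Over-quota duty = £759,053.50 × 27.5% = £208,739.71.
Line duty = £23,105.49 + £208,739.71 = £231,845.20.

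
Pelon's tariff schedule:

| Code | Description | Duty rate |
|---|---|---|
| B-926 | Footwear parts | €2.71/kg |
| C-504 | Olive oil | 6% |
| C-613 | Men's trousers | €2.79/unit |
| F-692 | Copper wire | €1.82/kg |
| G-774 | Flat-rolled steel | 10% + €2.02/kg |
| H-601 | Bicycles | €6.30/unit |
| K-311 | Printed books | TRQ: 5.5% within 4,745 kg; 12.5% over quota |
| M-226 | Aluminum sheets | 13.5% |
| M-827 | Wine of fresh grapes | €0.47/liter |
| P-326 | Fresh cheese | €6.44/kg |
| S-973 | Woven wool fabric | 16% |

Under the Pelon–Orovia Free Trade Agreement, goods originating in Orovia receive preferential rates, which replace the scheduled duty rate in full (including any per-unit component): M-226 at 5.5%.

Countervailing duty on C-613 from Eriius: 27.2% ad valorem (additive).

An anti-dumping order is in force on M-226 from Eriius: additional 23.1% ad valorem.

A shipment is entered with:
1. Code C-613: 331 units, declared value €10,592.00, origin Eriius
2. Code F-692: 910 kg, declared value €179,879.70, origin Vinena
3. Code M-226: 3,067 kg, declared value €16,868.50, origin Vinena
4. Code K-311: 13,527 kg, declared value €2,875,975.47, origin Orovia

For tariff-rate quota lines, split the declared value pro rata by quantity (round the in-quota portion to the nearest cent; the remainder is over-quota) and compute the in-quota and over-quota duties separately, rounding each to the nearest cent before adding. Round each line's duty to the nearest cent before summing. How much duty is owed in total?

Line 1 (C-613, Eriius, 331 units, €10,592.00):
Base rate for C-613 is €2.79/unit.
Additional duty on C-613 from Eriius: +27.2% ad valorem. Applied ad valorem rate = 27.2%.
Duty = €10,592.00 × 27.2% + 331 × €2.79 = €3,804.51.
Line 2 (F-692, Vinena, 910 kg, €179,879.70):
Base rate for F-692 is €1.82/kg.
Duty = 910 × €1.82 = €1,656.20.
Line 3 (M-226, Vinena, 3,067 kg, €16,868.50):
Base rate for M-226 is 13.5%.
M-226 has an FTA preferential rate, but origin Vinena is not Orovia; base rate stands.
The additional-duty order on M-226 targets Eriius, not Vinena; it does not apply.
Duty = €16,868.50 × 13.5% = €2,277.25.
Line 4 (K-311, Orovia, 13,527 kg, €2,875,975.47):
Code K-311 is under a tariff-rate quota (threshold 4,745 kg). In-quota: 4,745 kg at 5.5%; over-quota: 8,782 kg at 12.5%.
Pro-rata value split: in-quota = €2,875,975.47 × 4,745/13,527 = €1,008,834.45; over-quota = €2,875,975.47 − €1,008,834.45 = €1,867,141.02.
In-quota duty = €1,008,834.45 × 5.5% = €55,485.89. Over-quota duty = €1,867,141.02 × 12.5% = €233,392.63.
Line duty = €55,485.89 + €233,392.63 = €288,878.52.
Total = €3,804.51 + €1,656.20 + €2,277.25 + €288,878.52 = €296,616.48.

€296,616.48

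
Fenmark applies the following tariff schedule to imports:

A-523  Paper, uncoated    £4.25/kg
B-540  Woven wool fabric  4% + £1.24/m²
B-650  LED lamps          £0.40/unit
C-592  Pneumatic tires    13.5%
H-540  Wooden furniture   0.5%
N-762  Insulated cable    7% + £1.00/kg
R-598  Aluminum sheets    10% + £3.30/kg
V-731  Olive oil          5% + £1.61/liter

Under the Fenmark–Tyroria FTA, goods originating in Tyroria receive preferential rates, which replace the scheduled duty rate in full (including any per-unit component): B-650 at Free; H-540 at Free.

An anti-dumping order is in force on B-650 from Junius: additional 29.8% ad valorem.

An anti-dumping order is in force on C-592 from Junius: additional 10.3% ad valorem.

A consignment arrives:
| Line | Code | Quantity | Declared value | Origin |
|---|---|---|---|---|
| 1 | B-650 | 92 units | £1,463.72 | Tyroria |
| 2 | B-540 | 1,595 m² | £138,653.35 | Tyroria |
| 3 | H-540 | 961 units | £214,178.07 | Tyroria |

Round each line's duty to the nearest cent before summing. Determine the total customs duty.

£7,523.93

Line 1 (B-650, Tyroria, 92 units, £1,463.72):
Base rate for B-650 is £0.40/unit.
Origin Tyroria qualifies under the Fenmark–Tyroria agreement and B-650 is covered: preferential rate Free applies instead.
The additional-duty order on B-650 targets Junius, not Tyroria; it does not apply.
Duty = £1,463.72 × 0% = £0.00.
Line 2 (B-540, Tyroria, 1,595 m², £138,653.35):
Base rate for B-540 is 4% + £1.24/m².
Origin Tyroria is the FTA partner but B-540 is not on the preference list; base rate stands.
Duty = £138,653.35 × 4% + 1,595 × £1.24 = £7,523.93.
Line 3 (H-540, Tyroria, 961 units, £214,178.07):
Base rate for H-540 is 0.5%.
Origin Tyroria qualifies under the Fenmark–Tyroria agreement and H-540 is covered: preferential rate Free applies instead.
Duty = £214,178.07 × 0% = £0.00.
Total = £0.00 + £7,523.93 + £0.00 = £7,523.93.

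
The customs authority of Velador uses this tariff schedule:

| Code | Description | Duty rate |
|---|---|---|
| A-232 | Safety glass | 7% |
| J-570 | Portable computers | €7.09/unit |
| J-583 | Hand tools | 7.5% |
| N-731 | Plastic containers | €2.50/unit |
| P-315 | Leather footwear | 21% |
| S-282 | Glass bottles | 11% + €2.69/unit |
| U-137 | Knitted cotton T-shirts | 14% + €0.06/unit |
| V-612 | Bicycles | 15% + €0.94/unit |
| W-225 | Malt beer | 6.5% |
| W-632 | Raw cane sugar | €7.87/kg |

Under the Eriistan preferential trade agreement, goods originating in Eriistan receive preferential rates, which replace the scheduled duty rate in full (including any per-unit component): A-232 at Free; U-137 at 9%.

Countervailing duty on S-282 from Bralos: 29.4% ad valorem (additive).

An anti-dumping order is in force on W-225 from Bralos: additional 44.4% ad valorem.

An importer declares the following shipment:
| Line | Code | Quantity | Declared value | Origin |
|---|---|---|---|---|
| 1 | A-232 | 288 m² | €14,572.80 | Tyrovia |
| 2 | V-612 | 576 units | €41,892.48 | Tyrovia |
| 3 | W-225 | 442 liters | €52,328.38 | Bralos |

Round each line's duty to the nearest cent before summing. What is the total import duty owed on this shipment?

Line 1 (A-232, Tyrovia, 288 m², €14,572.80):
Base rate for A-232 is 7%.
A-232 has an FTA preferential rate, but origin Tyrovia is not Eriistan; base rate stands.
Duty = €14,572.80 × 7% = €1,020.10.
Line 2 (V-612, Tyrovia, 576 units, €41,892.48):
Base rate for V-612 is 15% + €0.94/unit.
Duty = €41,892.48 × 15% + 576 × €0.94 = €6,825.31.
Line 3 (W-225, Bralos, 442 liters, €52,328.38):
Base rate for W-225 is 6.5%.
Additional duty on W-225 from Bralos: +44.4%. Applied ad valorem rate: 6.5% + 44.4% = 50.9%.
Duty = €52,328.38 × 50.9% = €26,635.15.
Total = €1,020.10 + €6,825.31 + €26,635.15 = €34,480.56.

€34,480.56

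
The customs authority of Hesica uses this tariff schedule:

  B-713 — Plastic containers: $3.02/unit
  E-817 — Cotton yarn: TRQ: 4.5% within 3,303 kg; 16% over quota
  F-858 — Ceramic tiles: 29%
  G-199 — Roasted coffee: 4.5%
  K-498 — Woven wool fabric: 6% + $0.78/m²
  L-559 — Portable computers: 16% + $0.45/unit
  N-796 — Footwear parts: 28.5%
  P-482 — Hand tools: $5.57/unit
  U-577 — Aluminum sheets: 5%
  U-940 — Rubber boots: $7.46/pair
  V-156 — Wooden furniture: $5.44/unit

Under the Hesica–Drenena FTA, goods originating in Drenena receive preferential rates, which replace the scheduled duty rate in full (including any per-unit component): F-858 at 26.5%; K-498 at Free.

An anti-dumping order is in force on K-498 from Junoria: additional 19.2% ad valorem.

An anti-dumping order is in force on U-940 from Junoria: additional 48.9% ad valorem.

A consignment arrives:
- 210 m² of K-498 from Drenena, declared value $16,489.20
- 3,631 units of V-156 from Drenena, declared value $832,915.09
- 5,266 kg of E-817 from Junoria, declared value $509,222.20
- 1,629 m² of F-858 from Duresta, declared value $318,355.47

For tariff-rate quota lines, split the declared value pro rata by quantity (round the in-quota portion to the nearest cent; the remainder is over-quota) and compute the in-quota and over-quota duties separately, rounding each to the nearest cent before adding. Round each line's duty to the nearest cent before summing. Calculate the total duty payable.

$156,820.27

Line 1 (K-498, Drenena, 210 m², $16,489.20):
Base rate for K-498 is 6% + $0.78/m².
Origin Drenena qualifies under the Hesica–Drenena agreement and K-498 is covered: preferential rate Free applies instead.
The additional-duty order on K-498 targets Junoria, not Drenena; it does not apply.
Duty = $16,489.20 × 0% = $0.00.
Line 2 (V-156, Drenena, 3,631 units, $832,915.09):
Base rate for V-156 is $5.44/unit.
Origin Drenena is the FTA partner but V-156 is not on the preference list; base rate stands.
Duty = 3,631 × $5.44 = $19,752.64.
Line 3 (E-817, Junoria, 5,266 kg, $509,222.20):
Code E-817 is under a tariff-rate quota (threshold 3,303 kg). In-quota: 3,303 kg at 4.5%; over-quota: 1,963 kg at 16%.
Pro-rata value split: in-quota = $509,222.20 × 3,303/5,266 = $319,400.10; over-quota = $509,222.20 − $319,400.10 = $189,822.10.
In-quota duty = $319,400.10 × 4.5% = $14,373.00. Over-quota duty = $189,822.10 × 16% = $30,371.54.
Line duty = $14,373.00 + $30,371.54 = $44,744.54.
Line 4 (F-858, Duresta, 1,629 m², $318,355.47):
Base rate for F-858 is 29%.
F-858 has an FTA preferential rate, but origin Duresta is not Drenena; base rate stands.
Duty = $318,355.47 × 29% = $92,323.09.
Total = $0.00 + $19,752.64 + $44,744.54 + $92,323.09 = $156,820.27.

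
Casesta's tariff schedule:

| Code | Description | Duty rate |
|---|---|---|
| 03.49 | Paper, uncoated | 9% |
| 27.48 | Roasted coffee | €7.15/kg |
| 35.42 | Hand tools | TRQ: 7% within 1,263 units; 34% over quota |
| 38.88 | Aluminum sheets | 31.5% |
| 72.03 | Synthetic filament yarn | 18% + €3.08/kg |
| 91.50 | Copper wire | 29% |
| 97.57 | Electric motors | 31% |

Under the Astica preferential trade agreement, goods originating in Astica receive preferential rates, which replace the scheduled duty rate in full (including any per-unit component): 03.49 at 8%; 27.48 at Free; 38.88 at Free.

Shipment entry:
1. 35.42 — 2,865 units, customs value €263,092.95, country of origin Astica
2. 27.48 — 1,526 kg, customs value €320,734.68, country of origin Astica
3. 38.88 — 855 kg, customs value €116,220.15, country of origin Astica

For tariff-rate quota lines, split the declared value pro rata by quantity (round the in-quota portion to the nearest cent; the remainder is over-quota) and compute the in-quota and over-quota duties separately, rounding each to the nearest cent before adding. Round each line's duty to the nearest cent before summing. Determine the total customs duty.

Line 1 (35.42, Astica, 2,865 units, €263,092.95):
Code 35.42 is under a tariff-rate quota (threshold 1,263 units). In-quota: 1,263 units at 7%; over-quota: 1,602 units at 34%.
Pro-rata value split: in-quota = €263,092.95 × 1,263/2,865 = €115,981.29; over-quota = €263,092.95 − €115,981.29 = €147,111.66.
In-quota duty = €115,981.29 × 7% = €8,118.69. Over-quota duty = €147,111.66 × 34% = €50,017.96.
Line duty = €8,118.69 + €50,017.96 = €58,136.65.
Line 2 (27.48, Astica, 1,526 kg, €320,734.68):
Base rate for 27.48 is €7.15/kg.
Origin Astica qualifies under the Casesta–Astica agreement and 27.48 is covered: preferential rate Free applies instead.
Duty = €320,734.68 × 0% = €0.00.
Line 3 (38.88, Astica, 855 kg, €116,220.15):
Base rate for 38.88 is 31.5%.
Origin Astica qualifies under the Casesta–Astica agreement and 38.88 is covered: preferential rate Free applies instead.
Duty = €116,220.15 × 0% = €0.00.
Total = €58,136.65 + €0.00 + €0.00 = €58,136.65.

€58,136.65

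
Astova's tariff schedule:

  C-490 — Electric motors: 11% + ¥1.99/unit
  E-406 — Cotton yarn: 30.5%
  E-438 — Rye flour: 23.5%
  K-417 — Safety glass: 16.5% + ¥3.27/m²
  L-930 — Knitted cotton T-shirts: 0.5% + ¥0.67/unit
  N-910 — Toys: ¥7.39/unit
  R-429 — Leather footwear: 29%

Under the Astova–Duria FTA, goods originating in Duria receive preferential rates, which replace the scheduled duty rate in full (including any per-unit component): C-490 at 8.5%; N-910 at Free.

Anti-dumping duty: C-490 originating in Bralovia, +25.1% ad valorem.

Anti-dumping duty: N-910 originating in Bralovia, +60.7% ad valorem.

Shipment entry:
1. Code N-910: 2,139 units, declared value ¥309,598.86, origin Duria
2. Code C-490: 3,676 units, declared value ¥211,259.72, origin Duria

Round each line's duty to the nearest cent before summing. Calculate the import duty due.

¥17,957.08

Line 1 (N-910, Duria, 2,139 units, ¥309,598.86):
Base rate for N-910 is ¥7.39/unit.
Origin Duria qualifies under the Astova–Duria agreement and N-910 is covered: preferential rate Free applies instead.
The additional-duty order on N-910 targets Bralovia, not Duria; it does not apply.
Duty = ¥309,598.86 × 0% = ¥0.00.
Line 2 (C-490, Duria, 3,676 units, ¥211,259.72):
Base rate for C-490 is 11% + ¥1.99/unit.
Origin Duria qualifies under the Astova–Duria agreement and C-490 is covered: preferential rate 8.5% applies instead.
The additional-duty order on C-490 targets Bralovia, not Duria; it does not apply.
Duty = ¥211,259.72 × 8.5% = ¥17,957.08.
Total = ¥0.00 + ¥17,957.08 = ¥17,957.08.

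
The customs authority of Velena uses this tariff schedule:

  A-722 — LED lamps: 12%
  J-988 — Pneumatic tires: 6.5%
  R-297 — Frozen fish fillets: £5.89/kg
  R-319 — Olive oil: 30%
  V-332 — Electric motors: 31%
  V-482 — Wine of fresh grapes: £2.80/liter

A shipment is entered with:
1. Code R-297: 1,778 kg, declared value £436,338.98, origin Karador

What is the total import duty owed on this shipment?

£10,472.42

Line 1 (R-297, Karador, 1,778 kg, £436,338.98):
Base rate for R-297 is £5.89/kg.
Duty = 1,778 × £5.89 = £10,472.42.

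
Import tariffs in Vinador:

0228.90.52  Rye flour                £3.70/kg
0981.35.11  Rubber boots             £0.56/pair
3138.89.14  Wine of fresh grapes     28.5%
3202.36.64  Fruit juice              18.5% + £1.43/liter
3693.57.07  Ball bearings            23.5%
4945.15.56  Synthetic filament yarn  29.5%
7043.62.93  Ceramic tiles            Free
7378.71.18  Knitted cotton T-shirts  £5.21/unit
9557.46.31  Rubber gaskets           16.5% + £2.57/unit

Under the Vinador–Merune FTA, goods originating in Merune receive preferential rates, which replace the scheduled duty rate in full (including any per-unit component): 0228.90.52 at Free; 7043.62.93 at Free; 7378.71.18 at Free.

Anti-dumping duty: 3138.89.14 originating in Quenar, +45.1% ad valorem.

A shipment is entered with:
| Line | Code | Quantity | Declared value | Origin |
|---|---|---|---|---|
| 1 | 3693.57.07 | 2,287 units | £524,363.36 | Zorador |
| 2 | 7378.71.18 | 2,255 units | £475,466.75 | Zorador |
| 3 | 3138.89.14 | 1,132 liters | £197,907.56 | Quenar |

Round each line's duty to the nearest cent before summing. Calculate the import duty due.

Line 1 (3693.57.07, Zorador, 2,287 units, £524,363.36):
Base rate for 3693.57.07 is 23.5%.
Duty = £524,363.36 × 23.5% = £123,225.39.
Line 2 (7378.71.18, Zorador, 2,255 units, £475,466.75):
Base rate for 7378.71.18 is £5.21/unit.
7378.71.18 has an FTA preferential rate, but origin Zorador is not Merune; base rate stands.
Duty = 2,255 × £5.21 = £11,748.55.
Line 3 (3138.89.14, Quenar, 1,132 liters, £197,907.56):
Base rate for 3138.89.14 is 28.5%.
Additional duty on 3138.89.14 from Quenar: +45.1%. Applied ad valorem rate: 28.5% + 45.1% = 73.6%.
Duty = £197,907.56 × 73.6% = £145,659.96.
Total = £123,225.39 + £11,748.55 + £145,659.96 = £280,633.90.

£280,633.90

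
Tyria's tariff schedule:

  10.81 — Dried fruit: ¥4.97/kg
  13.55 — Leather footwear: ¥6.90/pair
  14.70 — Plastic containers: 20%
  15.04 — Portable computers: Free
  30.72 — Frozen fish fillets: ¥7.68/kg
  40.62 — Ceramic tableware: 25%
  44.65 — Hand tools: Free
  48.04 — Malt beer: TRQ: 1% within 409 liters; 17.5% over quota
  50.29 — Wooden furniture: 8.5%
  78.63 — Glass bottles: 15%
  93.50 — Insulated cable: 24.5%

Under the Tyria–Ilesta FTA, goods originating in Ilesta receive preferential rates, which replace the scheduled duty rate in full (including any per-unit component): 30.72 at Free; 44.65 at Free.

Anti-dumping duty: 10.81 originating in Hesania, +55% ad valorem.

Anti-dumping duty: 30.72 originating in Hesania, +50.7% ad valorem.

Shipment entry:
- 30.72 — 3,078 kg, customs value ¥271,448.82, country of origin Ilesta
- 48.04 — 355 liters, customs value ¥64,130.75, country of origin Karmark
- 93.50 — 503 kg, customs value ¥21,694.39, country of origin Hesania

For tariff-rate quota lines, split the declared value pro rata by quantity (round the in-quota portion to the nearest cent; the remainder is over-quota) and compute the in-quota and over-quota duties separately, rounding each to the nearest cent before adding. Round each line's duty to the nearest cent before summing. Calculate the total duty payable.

Line 1 (30.72, Ilesta, 3,078 kg, ¥271,448.82):
Base rate for 30.72 is ¥7.68/kg.
Origin Ilesta qualifies under the Tyria–Ilesta agreement and 30.72 is covered: preferential rate Free applies instead.
The additional-duty order on 30.72 targets Hesania, not Ilesta; it does not apply.
Duty = ¥271,448.82 × 0% = ¥0.00.
Line 2 (48.04, Karmark, 355 liters, ¥64,130.75):
Code 48.04 is under a tariff-rate quota (threshold 409 liters). Quantity 355 liters is within the quota, so the in-quota rate 1% applies to the full value.
Duty = ¥64,130.75 × 1% = ¥641.31.
Line 3 (93.50, Hesania, 503 kg, ¥21,694.39):
Base rate for 93.50 is 24.5%.
Duty = ¥21,694.39 × 24.5% = ¥5,315.13.
Total = ¥0.00 + ¥641.31 + ¥5,315.13 = ¥5,956.44.

¥5,956.44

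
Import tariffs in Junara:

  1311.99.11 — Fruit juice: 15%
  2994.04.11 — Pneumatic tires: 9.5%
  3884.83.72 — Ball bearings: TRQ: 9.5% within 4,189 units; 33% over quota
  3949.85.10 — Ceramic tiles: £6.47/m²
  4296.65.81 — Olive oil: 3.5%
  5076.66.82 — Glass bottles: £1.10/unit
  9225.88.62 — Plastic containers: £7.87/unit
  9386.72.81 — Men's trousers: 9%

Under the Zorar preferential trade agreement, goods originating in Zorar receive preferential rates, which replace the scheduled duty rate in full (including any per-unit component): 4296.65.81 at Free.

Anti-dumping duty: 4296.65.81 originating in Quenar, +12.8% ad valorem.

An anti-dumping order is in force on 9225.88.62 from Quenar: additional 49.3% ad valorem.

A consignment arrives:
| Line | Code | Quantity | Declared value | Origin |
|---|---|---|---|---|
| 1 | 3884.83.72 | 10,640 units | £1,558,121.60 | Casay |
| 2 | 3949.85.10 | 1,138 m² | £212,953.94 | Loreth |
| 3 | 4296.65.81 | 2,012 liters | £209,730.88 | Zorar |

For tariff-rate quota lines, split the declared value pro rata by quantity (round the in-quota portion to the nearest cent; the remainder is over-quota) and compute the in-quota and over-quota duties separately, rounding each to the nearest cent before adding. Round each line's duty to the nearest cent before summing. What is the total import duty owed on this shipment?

Line 1 (3884.83.72, Casay, 10,640 units, £1,558,121.60):
Code 3884.83.72 is under a tariff-rate quota (threshold 4,189 units). In-quota: 4,189 units at 9.5%; over-quota: 6,451 units at 33%.
Pro-rata value split: in-quota = £1,558,121.60 × 4,189/10,640 = £613,437.16; over-quota = £1,558,121.60 − £613,437.16 = £944,684.44.
In-quota duty = £613,437.16 × 9.5% = £58,276.53. Over-quota duty = £944,684.44 × 33% = £311,745.87.
Line duty = £58,276.53 + £311,745.87 = £370,022.40.
Line 2 (3949.85.10, Loreth, 1,138 m², £212,953.94):
Base rate for 3949.85.10 is £6.47/m².
Duty = 1,138 × £6.47 = £7,362.86.
Line 3 (4296.65.81, Zorar, 2,012 liters, £209,730.88):
Base rate for 4296.65.81 is 3.5%.
Origin Zorar qualifies under the Junara–Zorar agreement and 4296.65.81 is covered: preferential rate Free applies instead.
The additional-duty order on 4296.65.81 targets Quenar, not Zorar; it does not apply.
Duty = £209,730.88 × 0% = £0.00.
Total = £370,022.40 + £7,362.86 + £0.00 = £377,385.26.

£377,385.26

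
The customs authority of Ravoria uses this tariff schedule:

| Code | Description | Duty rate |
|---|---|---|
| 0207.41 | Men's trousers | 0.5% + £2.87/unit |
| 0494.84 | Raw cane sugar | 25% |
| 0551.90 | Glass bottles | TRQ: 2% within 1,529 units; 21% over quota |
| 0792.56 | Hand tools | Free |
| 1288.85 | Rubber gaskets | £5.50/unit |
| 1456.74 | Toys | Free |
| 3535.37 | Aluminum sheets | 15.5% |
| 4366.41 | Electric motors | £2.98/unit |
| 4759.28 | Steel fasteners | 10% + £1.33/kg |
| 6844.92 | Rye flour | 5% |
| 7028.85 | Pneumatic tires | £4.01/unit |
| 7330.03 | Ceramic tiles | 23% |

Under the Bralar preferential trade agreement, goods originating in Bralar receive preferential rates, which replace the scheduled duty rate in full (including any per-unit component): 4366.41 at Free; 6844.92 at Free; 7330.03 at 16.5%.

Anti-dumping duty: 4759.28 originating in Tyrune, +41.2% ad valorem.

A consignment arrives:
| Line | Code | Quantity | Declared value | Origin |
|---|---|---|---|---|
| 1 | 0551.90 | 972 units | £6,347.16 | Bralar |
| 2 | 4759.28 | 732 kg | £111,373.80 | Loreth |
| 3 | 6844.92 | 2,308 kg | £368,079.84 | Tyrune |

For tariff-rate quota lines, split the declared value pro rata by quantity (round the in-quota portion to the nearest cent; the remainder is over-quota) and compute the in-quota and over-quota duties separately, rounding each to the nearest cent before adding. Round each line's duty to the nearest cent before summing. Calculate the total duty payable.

Line 1 (0551.90, Bralar, 972 units, £6,347.16):
Code 0551.90 is under a tariff-rate quota (threshold 1,529 units). Quantity 972 units is within the quota, so the in-quota rate 2% applies to the full value.
Duty = £6,347.16 × 2% = £126.94.
Line 2 (4759.28, Loreth, 732 kg, £111,373.80):
Base rate for 4759.28 is 10% + £1.33/kg.
The additional-duty order on 4759.28 targets Tyrune, not Loreth; it does not apply.
Duty = £111,373.80 × 10% + 732 × £1.33 = £12,110.94.
Line 3 (6844.92, Tyrune, 2,308 kg, £368,079.84):
Base rate for 6844.92 is 5%.
6844.92 has an FTA preferential rate, but origin Tyrune is not Bralar; base rate stands.
Duty = £368,079.84 × 5% = £18,403.99.
Total = £126.94 + £12,110.94 + £18,403.99 = £30,641.87.

£30,641.87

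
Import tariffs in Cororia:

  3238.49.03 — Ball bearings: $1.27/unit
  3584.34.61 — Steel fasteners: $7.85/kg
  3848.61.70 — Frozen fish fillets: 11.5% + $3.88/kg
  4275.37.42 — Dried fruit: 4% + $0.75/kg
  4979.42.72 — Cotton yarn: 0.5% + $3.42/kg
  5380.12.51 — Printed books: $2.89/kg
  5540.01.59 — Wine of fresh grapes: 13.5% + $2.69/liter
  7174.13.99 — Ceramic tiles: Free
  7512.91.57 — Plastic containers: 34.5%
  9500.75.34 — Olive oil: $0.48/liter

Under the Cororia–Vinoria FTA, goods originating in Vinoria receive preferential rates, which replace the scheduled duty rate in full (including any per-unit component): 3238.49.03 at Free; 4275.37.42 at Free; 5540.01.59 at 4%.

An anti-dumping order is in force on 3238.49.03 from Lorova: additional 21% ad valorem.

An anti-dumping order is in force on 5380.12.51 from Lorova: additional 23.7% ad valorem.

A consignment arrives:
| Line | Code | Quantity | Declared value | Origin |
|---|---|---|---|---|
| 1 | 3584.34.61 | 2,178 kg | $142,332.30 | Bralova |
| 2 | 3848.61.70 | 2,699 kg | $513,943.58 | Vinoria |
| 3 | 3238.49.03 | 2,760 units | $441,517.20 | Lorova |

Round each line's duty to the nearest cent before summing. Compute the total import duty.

$182,896.74

Line 1 (3584.34.61, Bralova, 2,178 kg, $142,332.30):
Base rate for 3584.34.61 is $7.85/kg.
Duty = 2,178 × $7.85 = $17,097.30.
Line 2 (3848.61.70, Vinoria, 2,699 kg, $513,943.58):
Base rate for 3848.61.70 is 11.5% + $3.88/kg.
Origin Vinoria is the FTA partner but 3848.61.70 is not on the preference list; base rate stands.
Duty = $513,943.58 × 11.5% + 2,699 × $3.88 = $69,575.63.
Line 3 (3238.49.03, Lorova, 2,760 units, $441,517.20):
Base rate for 3238.49.03 is $1.27/unit.
3238.49.03 has an FTA preferential rate, but origin Lorova is not Vinoria; base rate stands.
Additional duty on 3238.49.03 from Lorova: +21% ad valorem. Applied ad valorem rate = 21%.
Duty = $441,517.20 × 21% + 2,760 × $1.27 = $96,223.81.
Total = $17,097.30 + $69,575.63 + $96,223.81 = $182,896.74.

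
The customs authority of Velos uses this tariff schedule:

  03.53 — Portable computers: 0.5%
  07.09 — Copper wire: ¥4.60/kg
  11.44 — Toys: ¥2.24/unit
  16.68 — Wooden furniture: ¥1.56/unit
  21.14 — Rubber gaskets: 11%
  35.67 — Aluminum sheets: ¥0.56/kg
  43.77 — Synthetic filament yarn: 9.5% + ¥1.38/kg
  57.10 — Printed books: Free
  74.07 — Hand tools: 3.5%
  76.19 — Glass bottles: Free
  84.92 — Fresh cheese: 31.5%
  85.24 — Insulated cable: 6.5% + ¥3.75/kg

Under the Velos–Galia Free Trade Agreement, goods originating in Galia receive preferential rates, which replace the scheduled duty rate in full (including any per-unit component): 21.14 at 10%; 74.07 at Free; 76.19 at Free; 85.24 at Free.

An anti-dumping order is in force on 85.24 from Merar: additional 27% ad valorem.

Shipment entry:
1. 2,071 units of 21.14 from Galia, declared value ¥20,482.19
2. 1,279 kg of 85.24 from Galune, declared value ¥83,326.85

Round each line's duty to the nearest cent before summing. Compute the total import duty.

Line 1 (21.14, Galia, 2,071 units, ¥20,482.19):
Base rate for 21.14 is 11%.
Origin Galia qualifies under the Velos–Galia agreement and 21.14 is covered: preferential rate 10% applies instead.
Duty = ¥20,482.19 × 10% = ¥2,048.22.
Line 2 (85.24, Galune, 1,279 kg, ¥83,326.85):
Base rate for 85.24 is 6.5% + ¥3.75/kg.
85.24 has an FTA preferential rate, but origin Galune is not Galia; base rate stands.
The additional-duty order on 85.24 targets Merar, not Galune; it does not apply.
Duty = ¥83,326.85 × 6.5% + 1,279 × ¥3.75 = ¥10,212.50.
Total = ¥2,048.22 + ¥10,212.50 = ¥12,260.72.

¥12,260.72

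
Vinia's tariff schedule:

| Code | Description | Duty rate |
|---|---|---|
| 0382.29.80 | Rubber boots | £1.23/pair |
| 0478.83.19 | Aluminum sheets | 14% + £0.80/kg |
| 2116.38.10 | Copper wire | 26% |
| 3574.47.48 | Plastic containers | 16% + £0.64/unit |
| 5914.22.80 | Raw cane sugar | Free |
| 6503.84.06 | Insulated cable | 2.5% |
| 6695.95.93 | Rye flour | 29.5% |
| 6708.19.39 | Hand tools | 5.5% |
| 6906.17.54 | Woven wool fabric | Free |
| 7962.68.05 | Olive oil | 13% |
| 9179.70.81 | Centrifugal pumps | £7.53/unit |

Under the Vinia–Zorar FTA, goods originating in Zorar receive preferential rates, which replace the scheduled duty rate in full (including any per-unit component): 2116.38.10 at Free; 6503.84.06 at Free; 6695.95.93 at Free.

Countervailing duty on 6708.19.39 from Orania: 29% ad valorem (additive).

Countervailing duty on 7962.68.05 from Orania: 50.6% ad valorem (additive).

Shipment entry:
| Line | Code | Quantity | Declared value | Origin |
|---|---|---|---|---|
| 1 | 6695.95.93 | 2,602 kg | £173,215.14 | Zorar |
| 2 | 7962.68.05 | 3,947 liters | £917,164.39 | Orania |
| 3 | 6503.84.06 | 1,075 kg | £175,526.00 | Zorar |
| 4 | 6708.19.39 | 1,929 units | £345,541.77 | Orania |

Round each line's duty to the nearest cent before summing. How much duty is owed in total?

Line 1 (6695.95.93, Zorar, 2,602 kg, £173,215.14):
Base rate for 6695.95.93 is 29.5%.
Origin Zorar qualifies under the Vinia–Zorar agreement and 6695.95.93 is covered: preferential rate Free applies instead.
Duty = £173,215.14 × 0% = £0.00.
Line 2 (7962.68.05, Orania, 3,947 liters, £917,164.39):
Base rate for 7962.68.05 is 13%.
Additional duty on 7962.68.05 from Orania: +50.6%. Applied ad valorem rate: 13% + 50.6% = 63.6%.
Duty = £917,164.39 × 63.6% = £583,316.55.
Line 3 (6503.84.06, Zorar, 1,075 kg, £175,526.00):
Base rate for 6503.84.06 is 2.5%.
Origin Zorar qualifies under the Vinia–Zorar agreement and 6503.84.06 is covered: preferential rate Free applies instead.
Duty = £175,526.00 × 0% = £0.00.
Line 4 (6708.19.39, Orania, 1,929 units, £345,541.77):
Base rate for 6708.19.39 is 5.5%.
Additional duty on 6708.19.39 from Orania: +29%. Applied ad valorem rate: 5.5% + 29% = 34.5%.
Duty = £345,541.77 × 34.5% = £119,211.91.
Total = £0.00 + £583,316.55 + £0.00 + £119,211.91 = £702,528.46.

£702,528.46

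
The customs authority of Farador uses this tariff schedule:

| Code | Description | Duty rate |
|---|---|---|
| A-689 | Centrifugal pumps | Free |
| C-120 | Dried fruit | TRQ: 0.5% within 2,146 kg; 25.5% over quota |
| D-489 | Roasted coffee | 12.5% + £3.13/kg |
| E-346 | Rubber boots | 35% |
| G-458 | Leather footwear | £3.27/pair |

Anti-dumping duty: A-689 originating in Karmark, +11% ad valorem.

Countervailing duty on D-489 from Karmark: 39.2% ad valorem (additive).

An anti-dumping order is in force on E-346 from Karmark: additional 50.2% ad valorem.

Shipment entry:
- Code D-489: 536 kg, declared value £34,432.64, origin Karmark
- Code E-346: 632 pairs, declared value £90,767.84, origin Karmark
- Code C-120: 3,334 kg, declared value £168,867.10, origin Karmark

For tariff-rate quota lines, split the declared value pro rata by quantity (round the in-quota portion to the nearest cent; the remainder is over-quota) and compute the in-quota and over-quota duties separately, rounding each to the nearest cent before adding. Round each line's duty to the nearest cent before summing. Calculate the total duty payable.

£112,700.93

Line 1 (D-489, Karmark, 536 kg, £34,432.64):
Base rate for D-489 is 12.5% + £3.13/kg.
Additional duty on D-489 from Karmark: +39.2%. Applied ad valorem rate: 12.5% + 39.2% = 51.7%.
Duty = £34,432.64 × 51.7% + 536 × £3.13 = £19,479.35.
Line 2 (E-346, Karmark, 632 pairs, £90,767.84):
Base rate for E-346 is 35%.
Additional duty on E-346 from Karmark: +50.2%. Applied ad valorem rate: 35% + 50.2% = 85.2%.
Duty = £90,767.84 × 85.2% = £77,334.20.
Line 3 (C-120, Karmark, 3,334 kg, £168,867.10):
Code C-120 is under a tariff-rate quota (threshold 2,146 kg). In-quota: 2,146 kg at 0.5%; over-quota: 1,188 kg at 25.5%.
Pro-rata value split: in-quota = £168,867.10 × 2,146/3,334 = £108,694.90; over-quota = £168,867.10 − £108,694.90 = £60,172.20.
In-quota duty = £108,694.90 × 0.5% = £543.47. Over-quota duty = £60,172.20 × 25.5% = £15,343.91.
Line duty = £543.47 + £15,343.91 = £15,887.38.
Total = £19,479.35 + £77,334.20 + £15,887.38 = £112,700.93.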